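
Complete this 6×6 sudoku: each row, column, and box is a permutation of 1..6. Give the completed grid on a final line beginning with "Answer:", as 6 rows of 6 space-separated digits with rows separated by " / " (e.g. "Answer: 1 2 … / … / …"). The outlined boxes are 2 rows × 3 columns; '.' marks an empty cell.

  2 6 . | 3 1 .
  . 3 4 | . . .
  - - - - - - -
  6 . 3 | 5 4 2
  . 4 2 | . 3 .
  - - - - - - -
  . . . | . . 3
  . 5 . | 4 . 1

Step 1. [r6c5∈{2,6}] across row 6, 2 lands solely at r6c5. So r6c5=2.
Step 2. [r5c4∈{6}] r5c4's peers cover all but 6. So r5c4=6.
Step 3. [r2c1∈{1,5}] 1 has one home in row 2: r2c1 ⇒ r2c1=1.
Step 4. [r2c5∈{5,6}] in col 5, 6 fits only at r2c5. So r2c5=6.
Step 5. [r1c3∈{5}] r1c3 has the single candidate 5, so r1c3=5.
Step 6. [r5c2∈{1,2}] r5c2 is the only open cell in row 5 admitting 2, so r5c2=2.
Step 7. [r3c2∈{1}] only 1 remains possible at r3c2, so r3c2=1.
Step 8. [r5c1∈{4}] r5c1's peers cover all but 4, so r5c1=4.
Step 9. [r4c4∈{1}] nothing but 1 survives at r4c4. So r4c4=1.
Step 10. [r1c6∈{4}] r1c6's peers cover all but 4. So r1c6=4.
Step 11. [r5c3∈{1}] r5c3 is down to just 1. So r5c3=1.
Step 12. [r2c6∈{5}] r2c6's peers cover all but 5. So r2c6=5.
Step 13. [r4c6∈{6}] r4c6 is down to just 6, so r4c6=6.
Step 14. [r2c4∈{2}] nothing but 2 survives at r2c4. So r2c4=2.
Step 15. [r6c1∈{3}] r6c1's peers cover all but 3, so r6c1=3.
Step 16. [r4c1∈{5}] r4c1's peers cover all but 5. So r4c1=5.
Step 17. [r5c5∈{5}] r5c5 has the single candidate 5, so r5c5=5.
Step 18. [r6c3∈{6}] r6c3's peers cover all but 6. So r6c3=6.

Answer: 2 6 5 3 1 4 / 1 3 4 2 6 5 / 6 1 3 5 4 2 / 5 4 2 1 3 6 / 4 2 1 6 5 3 / 3 5 6 4 2 1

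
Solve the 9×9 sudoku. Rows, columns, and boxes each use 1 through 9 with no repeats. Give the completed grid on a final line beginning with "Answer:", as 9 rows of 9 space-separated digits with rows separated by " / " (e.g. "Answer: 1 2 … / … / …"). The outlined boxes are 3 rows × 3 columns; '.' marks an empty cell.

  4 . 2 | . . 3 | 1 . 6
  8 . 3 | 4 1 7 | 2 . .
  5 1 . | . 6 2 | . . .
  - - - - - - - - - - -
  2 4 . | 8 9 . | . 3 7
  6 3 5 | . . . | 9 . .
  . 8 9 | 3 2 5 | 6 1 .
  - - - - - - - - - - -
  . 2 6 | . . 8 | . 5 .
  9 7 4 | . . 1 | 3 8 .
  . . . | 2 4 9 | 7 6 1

Step 1. [r2c8∈{9}] r2c8 is down to just 9. So r2c8=9.
Step 2. [r6c9∈{4}] only 4 remains possible at r6c9, so r6c9=4.
Step 3. [r8c5∈{5}] r8c5 has the single candidate 5, so r8c5=5.
Step 4. [r7c4∈{7}] r7c4 has the single candidate 7, so r7c4=7.
Step 5. [r3c8∈{4,7}] col 8 places 4 nowhere but r3c8, so r3c8=4.
Step 6. [r5c9∈{2,8}] row 5 places 8 nowhere but r5c9 ⇒ r5c9=8.
Step 7. [r9c1∈{3}] r9c1 is down to just 3, so r9c1=3.
Step 8. [r1c2∈{9}] r1c2 is down to just 9 ⇒ r1c2=9.
Step 9. [r4c7∈{5}] r4c7's peers cover all but 5 ⇒ r4c7=5.
Step 10. [r2c9∈{5}] r2c9 has the single candidate 5. So r2c9=5.
Step 11. [r1c5∈{8}] r1c5 is down to just 8. So r1c5=8.
Step 12. [r5c6∈{4}] r5c6 is down to just 4 ⇒ r5c6=4.
Step 13. [r7c7∈{4}] r7c7 is down to just 4 ⇒ r7c7=4.
Step 14. [r3c9∈{3}] nothing but 3 survives at r3c9, so r3c9=3.
Step 15. [r4c3∈{1}] r4c3 is down to just 1, so r4c3=1.
Step 16. [r8c9∈{2}] r8c9 has the single candidate 2. So r8c9=2.
Step 17. [r8c4∈{6}] r8c4 is down to just 6, so r8c4=6.
Step 18. [r9c2∈{5}] r9c2 is down to just 5 ⇒ r9c2=5.
Step 19. [r7c9∈{9}] r7c9 has the single candidate 9. So r7c9=9.
Step 20. [r3c7∈{8}] nothing but 8 survives at r3c7 ⇒ r3c7=8.
Step 21. [r7c5∈{3}] nothing but 3 survives at r7c5, so r7c5=3.
Step 22. [r5c4∈{1}] r5c4's peers cover all but 1. So r5c4=1.
Step 23. [r3c4∈{9}] nothing but 9 survives at r3c4. So r3c4=9.
Step 24. [r5c5∈{7}] only 7 remains possible at r5c5, so r5c5=7.
Step 25. [r3c3∈{7}] r3c3 is down to just 7. So r3c3=7.
Step 26. [r2c2∈{6}] r2c2 is down to just 6 ⇒ r2c2=6.
Step 27. [r5c8∈{2}] r5c8 has the single candidate 2 ⇒ r5c8=2.
Step 28. [r7c1∈{1}] nothing but 1 survives at r7c1 ⇒ r7c1=1.
Step 29. [r1c4∈{5}] r1c4 is down to just 5. So r1c4=5.
Step 30. [r1c8∈{7}] r1c8 has the single candidate 7, so r1c8=7.
Step 31. [r4c6∈{6}] nothing but 6 survives at r4c6, so r4c6=6.
Step 32. [r6c1∈{7}] r6c1 has the single candidate 7, so r6c1=7.
Step 33. [r9c3∈{8}] only 8 remains possible at r9c3, so r9c3=8.

Answer: 4 9 2 5 8 3 1 7 6 / 8 6 3 4 1 7 2 9 5 / 5 1 7 9 6 2 8 4 3 / 2 4 1 8 9 6 5 3 7 / 6 3 5 1 7 4 9 2 8 / 7 8 9 3 2 5 6 1 4 / 1 2 6 7 3 8 4 5 9 / 9 7 4 6 5 1 3 8 2 / 3 5 8 2 4 9 7 6 1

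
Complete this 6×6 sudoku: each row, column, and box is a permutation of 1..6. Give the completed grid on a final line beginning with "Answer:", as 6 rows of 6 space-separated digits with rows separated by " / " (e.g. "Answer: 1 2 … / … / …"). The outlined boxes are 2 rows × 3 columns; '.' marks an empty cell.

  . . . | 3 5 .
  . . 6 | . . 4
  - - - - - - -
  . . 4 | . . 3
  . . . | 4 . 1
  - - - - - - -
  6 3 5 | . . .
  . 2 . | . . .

Step 1. [r3c4∈{2,5,6}] 5 has one home in box 4: r3c4 ⇒ r3c4=5.
Step 2. [r6c3∈{1}] r6c3 has the single candidate 1 ⇒ r6c3=1.
Step 3. [r1c3∈{2}] r1c3 has the single candidate 2, so r1c3=2.
Step 4. [r5c5∈{1,2,4}] row 5 places 4 nowhere but r5c5 ⇒ r5c5=4.
Step 5. [r2c5∈{1,2}] 1 has one home in col 5: r2c5 ⇒ r2c5=1.
Step 6. [r6c4∈{6}] nothing but 6 survives at r6c4. So r6c4=6.
Step 7. [r2c1∈{3,5}] r2c1 is the only open cell in row 2 admitting 3. So r2c1=3.
Step 8. [r4c1∈{2,5}] in col 1, 5 fits only at r4c1. So r4c1=5.
Step 9. [r4c5∈{2,6}] 2 has one home in row 4: r4c5, so r4c5=2.
Step 10. [r1c2∈{1,4}] col 2 places 4 nowhere but r1c2 ⇒ r1c2=4.
Step 11. [r3c2∈{1,6}] col 2 places 1 nowhere but r3c2 ⇒ r3c2=1.
Step 12. [r5c6∈{2}] only 2 remains possible at r5c6 ⇒ r5c6=2.
Step 13. [r6c1∈{4}] r6c1's peers cover all but 4. So r6c1=4.
Step 14. [r2c4∈{2}] r2c4 is down to just 2, so r2c4=2.
Step 15. [r3c5∈{6}] only 6 remains possible at r3c5. So r3c5=6.
Step 16. [r1c1∈{1}] r1c1 is down to just 1. So r1c1=1.
Step 17. [r2c2∈{5}] only 5 remains possible at r2c2. So r2c2=5.
Step 18. [r5c4∈{1}] nothing but 1 survives at r5c4, so r5c4=1.
Step 19. [r4c2∈{6}] r4c2's peers cover all but 6. So r4c2=6.
Step 20. [r1c6∈{6}] only 6 remains possible at r1c6 ⇒ r1c6=6.
Step 21. [r6c5∈{3}] only 3 remains possible at r6c5. So r6c5=3.
Step 22. [r3c1∈{2}] nothing but 2 survives at r3c1, so r3c1=2.
Step 23. [r4c3∈{3}] r4c3's peers cover all but 3 ⇒ r4c3=3.
Step 24. [r6c6∈{5}] only 5 remains possible at r6c6. So r6c6=5.

Answer: 1 4 2 3 5 6 / 3 5 6 2 1 4 / 2 1 4 5 6 3 / 5 6 3 4 2 1 / 6 3 5 1 4 2 / 4 2 1 6 3 5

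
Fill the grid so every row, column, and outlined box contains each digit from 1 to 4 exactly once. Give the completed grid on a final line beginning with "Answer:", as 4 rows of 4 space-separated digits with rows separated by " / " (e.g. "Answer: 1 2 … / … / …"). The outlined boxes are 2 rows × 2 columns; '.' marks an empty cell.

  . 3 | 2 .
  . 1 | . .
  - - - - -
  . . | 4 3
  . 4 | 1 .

Step 1. [r2c1∈{2,4}] 2 has one home in row 2: r2c1 ⇒ r2c1=2.
Step 2. [r1c1∈{4}] only 4 remains possible at r1c1. So r1c1=4.
Step 3. [r3c1∈{1}] r3c1's peers cover all but 1. So r3c1=1.
Step 4. [r1c4∈{1}] only 1 remains possible at r1c4, so r1c4=1.
Step 5. [r4c4∈{2}] r4c4's peers cover all but 2, so r4c4=2.
Step 6. [r4c1∈{3}] r4c1 has the single candidate 3. So r4c1=3.
Step 7. [r3c2∈{2}] only 2 remains possible at r3c2, so r3c2=2.
Step 8. [r2c4∈{4}] r2c4's peers cover all but 4 ⇒ r2c4=4.
Step 9. [r2c3∈{3}] r2c3 is down to just 3, so r2c3=3.

Answer: 4 3 2 1 / 2 1 3 4 / 1 2 4 3 / 3 4 1 2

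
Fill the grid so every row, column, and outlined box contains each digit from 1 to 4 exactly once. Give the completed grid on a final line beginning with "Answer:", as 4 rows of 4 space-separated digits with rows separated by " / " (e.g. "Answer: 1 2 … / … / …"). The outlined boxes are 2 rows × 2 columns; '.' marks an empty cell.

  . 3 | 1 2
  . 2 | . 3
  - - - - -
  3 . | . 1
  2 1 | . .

Step 1. [r2c3∈{4}] r2c3's peers cover all but 4 ⇒ r2c3=4.
Step 2. [r4c4∈{4}] r4c4's peers cover all but 4, so r4c4=4.
Step 3. [r2c1∈{1}] nothing but 1 survives at r2c1 ⇒ r2c1=1.
Step 4. [r3c2∈{4}] r3c2 is down to just 4, so r3c2=4.
Step 5. [r3c3∈{2}] nothing but 2 survives at r3c3, so r3c3=2.
Step 6. [r1c1∈{4}] r1c1's peers cover all but 4, so r1c1=4.
Step 7. [r4c3∈{3}] only 3 remains possible at r4c3 ⇒ r4c3=3.

Answer: 4 3 1 2 / 1 2 4 3 / 3 4 2 1 / 2 1 3 4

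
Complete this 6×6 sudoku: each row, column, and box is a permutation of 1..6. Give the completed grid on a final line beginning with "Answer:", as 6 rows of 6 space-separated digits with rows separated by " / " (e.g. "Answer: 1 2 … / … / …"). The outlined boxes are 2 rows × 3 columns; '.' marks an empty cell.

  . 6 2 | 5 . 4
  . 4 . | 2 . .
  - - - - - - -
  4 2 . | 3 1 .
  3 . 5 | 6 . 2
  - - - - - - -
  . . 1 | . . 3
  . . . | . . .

Step 1. [r5c2∈{5}] r5c2 is down to just 5 ⇒ r5c2=5.
Step 2. [r6c5∈{2,4,5,6}] across col 5, 5 lands solely at r6c5. So r6c5=5.
Step 3. [r2c6∈{1,6}] box 2 places 1 nowhere but r2c6 ⇒ r2c6=1.
Step 4. [r6c6∈{6}] only 6 remains possible at r6c6 ⇒ r6c6=6.
Step 5. [r5c4∈{4}] r5c4's peers cover all but 4, so r5c4=4.
Step 6. [r2c3∈{3}] r2c3 has the single candidate 3, so r2c3=3.
Step 7. [r5c1∈{2,6}] in row 5, 6 fits only at r5c1, so r5c1=6.
Step 8. [r3c3∈{6}] only 6 remains possible at r3c3, so r3c3=6.
Step 9. [r6c2∈{3}] r6c2 has the single candidate 3, so r6c2=3.
Step 10. [r4c5∈{4}] r4c5's peers cover all but 4. So r4c5=4.
Step 11. [r1c5∈{3}] only 3 remains possible at r1c5. So r1c5=3.
Step 12. [r4c2∈{1}] nothing but 1 survives at r4c2 ⇒ r4c2=1.
Step 13. [r6c4∈{1}] nothing but 1 survives at r6c4 ⇒ r6c4=1.
Step 14. [r1c1∈{1}] only 1 remains possible at r1c1. So r1c1=1.
Step 15. [r2c5∈{6}] r2c5 has the single candidate 6, so r2c5=6.
Step 16. [r3c6∈{5}] only 5 remains possible at r3c6 ⇒ r3c6=5.
Step 17. [r6c1∈{2}] r6c1 is down to just 2 ⇒ r6c1=2.
Step 18. [r6c3∈{4}] r6c3 has the single candidate 4. So r6c3=4.
Step 19. [r5c5∈{2}] r5c5 is down to just 2. So r5c5=2.
Step 20. [r2c1∈{5}] r2c1 is down to just 5, so r2c1=5.

Answer: 1 6 2 5 3 4 / 5 4 3 2 6 1 / 4 2 6 3 1 5 / 3 1 5 6 4 2 / 6 5 1 4 2 3 / 2 3 4 1 5 6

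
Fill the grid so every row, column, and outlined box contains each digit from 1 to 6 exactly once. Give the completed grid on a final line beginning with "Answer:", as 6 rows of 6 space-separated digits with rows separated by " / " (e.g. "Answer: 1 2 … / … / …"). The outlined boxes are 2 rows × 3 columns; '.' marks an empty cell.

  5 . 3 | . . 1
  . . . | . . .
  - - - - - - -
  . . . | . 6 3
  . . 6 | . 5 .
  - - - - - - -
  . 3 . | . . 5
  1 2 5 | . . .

Step 1. [r5c3∈{4}] r5c3 is down to just 4, so r5c3=4.
Step 2. [r2c4∈{2,3,4,5,6}] row 2 places 5 nowhere but r2c4. So r2c4=5.
Step 3. [r6c4∈{3,4,6}] in col 4, 3 fits only at r6c4, so r6c4=3.
Step 4. [r6c5∈{4}] nothing but 4 survives at r6c5 ⇒ r6c5=4.
Step 5. [r1c5∈{2}] r1c5 is down to just 2. So r1c5=2.
Step 6. [r5c4∈{1,2,6}] r5c4 is the only open cell in row 5 admitting 2, so r5c4=2.
Step 7. [r1c4∈{4,6}] in col 4, 6 fits only at r1c4, so r1c4=6.
Step 8. [r1c2∈{4}] nothing but 4 survives at r1c2 ⇒ r1c2=4.
Step 9. [r4c2∈{1}] r4c2 is down to just 1. So r4c2=1.
Step 10. [r3c3∈{2}] nothing but 2 survives at r3c3. So r3c3=2.
Step 11. [r4c4∈{4}] r4c4's peers cover all but 4 ⇒ r4c4=4.
Step 12. [r2c1∈{2,6}] across row 2, 2 lands solely at r2c1, so r2c1=2.
Step 13. [r3c2∈{5}] r3c2's peers cover all but 5. So r3c2=5.
Step 14. [r6c6∈{6}] r6c6's peers cover all but 6, so r6c6=6.
Step 15. [r2c2∈{6}] only 6 remains possible at r2c2. So r2c2=6.
Step 16. [r3c1∈{4}] only 4 remains possible at r3c1 ⇒ r3c1=4.
Step 17. [r2c6∈{4}] only 4 remains possible at r2c6, so r2c6=4.
Step 18. [r5c5∈{1}] r5c5 is down to just 1 ⇒ r5c5=1.
Step 19. [r2c3∈{1}] only 1 remains possible at r2c3, so r2c3=1.
Step 20. [r3c4∈{1}] only 1 remains possible at r3c4, so r3c4=1.
Step 21. [r4c6∈{2}] nothing but 2 survives at r4c6. So r4c6=2.
Step 22. [r2c5∈{3}] nothing but 3 survives at r2c5. So r2c5=3.
Step 23. [r4c1∈{3}] r4c1 has the single candidate 3. So r4c1=3.
Step 24. [r5c1∈{6}] r5c1's peers cover all but 6. So r5c1=6.

Answer: 5 4 3 6 2 1 / 2 6 1 5 3 4 / 4 5 2 1 6 3 / 3 1 6 4 5 2 / 6 3 4 2 1 5 / 1 2 5 3 4 6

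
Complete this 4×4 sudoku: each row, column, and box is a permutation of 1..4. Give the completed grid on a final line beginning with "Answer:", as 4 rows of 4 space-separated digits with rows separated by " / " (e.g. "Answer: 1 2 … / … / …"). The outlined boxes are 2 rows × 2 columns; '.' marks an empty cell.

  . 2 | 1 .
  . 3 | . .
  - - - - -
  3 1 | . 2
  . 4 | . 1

Step 1. [r2c4∈{4}] r2c4's peers cover all but 4. So r2c4=4.
Step 2. [r2c3∈{2}] only 2 remains possible at r2c3. So r2c3=2.
Step 3. [r4c3∈{3}] r4c3 is down to just 3, so r4c3=3.
Step 4. [r4c1∈{2}] r4c1 is down to just 2, so r4c1=2.
Step 5. [r1c4∈{3}] r1c4 has the single candidate 3, so r1c4=3.
Step 6. [r3c3∈{4}] nothing but 4 survives at r3c3 ⇒ r3c3=4.
Step 7. [r1c1∈{4}] r1c1 is down to just 4, so r1c1=4.
Step 8. [r2c1∈{1}] r2c1 is down to just 1, so r2c1=1.

Answer: 4 2 1 3 / 1 3 2 4 / 3 1 4 2 / 2 4 3 1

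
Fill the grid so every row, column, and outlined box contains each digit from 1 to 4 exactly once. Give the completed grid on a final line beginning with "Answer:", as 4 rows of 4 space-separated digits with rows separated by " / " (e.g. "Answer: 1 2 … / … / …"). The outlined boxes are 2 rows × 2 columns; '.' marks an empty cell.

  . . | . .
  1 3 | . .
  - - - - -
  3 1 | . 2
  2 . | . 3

Step 1. [r2c4∈{4}] nothing but 4 survives at r2c4, so r2c4=4.
Step 2. [r4c3∈{1,4}] r4c3 is the only open cell in row 4 admitting 1 ⇒ r4c3=1.
Step 3. [r1c2∈{2,4}] col 2 places 2 nowhere but r1c2, so r1c2=2.
Step 4. [r1c1∈{4}] only 4 remains possible at r1c1, so r1c1=4.
Step 5. [r1c3∈{3}] only 3 remains possible at r1c3 ⇒ r1c3=3.
Step 6. [r1c4∈{1}] r1c4 has the single candidate 1 ⇒ r1c4=1.
Step 7. [r4c2∈{4}] r4c2 has the single candidate 4 ⇒ r4c2=4.
Step 8. [r2c3∈{2}] only 2 remains possible at r2c3 ⇒ r2c3=2.
Step 9. [r3c3∈{4}] r3c3's peers cover all but 4. So r3c3=4.

Answer: 4 2 3 1 / 1 3 2 4 / 3 1 4 2 / 2 4 1 3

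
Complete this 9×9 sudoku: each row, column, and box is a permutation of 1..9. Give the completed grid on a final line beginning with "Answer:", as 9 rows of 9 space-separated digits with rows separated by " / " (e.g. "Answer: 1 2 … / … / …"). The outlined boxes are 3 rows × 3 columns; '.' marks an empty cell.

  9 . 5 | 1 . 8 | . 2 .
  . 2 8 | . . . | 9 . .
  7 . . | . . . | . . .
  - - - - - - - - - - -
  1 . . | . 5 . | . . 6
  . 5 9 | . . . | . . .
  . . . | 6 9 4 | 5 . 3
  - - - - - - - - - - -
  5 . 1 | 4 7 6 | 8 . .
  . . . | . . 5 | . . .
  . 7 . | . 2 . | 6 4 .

Step 1. [r9c3∈{3}] nothing but 3 survives at r9c3. So r9c3=3.
Step 2. [r6c8∈{1,7,8}] across row 6, 1 lands solely at r6c8. So r6c8=1.
Step 3. [r2c9∈{1,4,5,7}] row 2 places 1 nowhere but r2c9. So r2c9=1.
Step 4. [r5c1∈{2,3,4,6,8}] 6 has one home in row 5: r5c1. So r5c1=6.
Step 5. [r2c1∈{3,4}] col 1 places 3 nowhere but r2c1, so r2c1=3.
Step 6. [r8c1∈{2,4,8}] r8c1 is the only open cell in col 1 admitting 4. So r8c1=4.
Step 7. [r8c3∈{2,6}] 2 has one home in box 7: r8c3. So r8c3=2.
Step 8. [r3c3∈{4,6}] in col 3, 6 fits only at r3c3 ⇒ r3c3=6.
Step 9. [r1c2∈{4}] only 4 remains possible at r1c2. So r1c2=4.
Step 10. [r2c6∈{7}] r2c6's peers cover all but 7. So r2c6=7.
Step 11. [r4c8∈{7,8,9}] row 4 places 9 nowhere but r4c8. So r4c8=9.
Step 12. [r9c6∈{1,9}] row 9 places 1 nowhere but r9c6. So r9c6=1.
Step 13. [r6c2∈{8}] r6c2's peers cover all but 8, so r6c2=8.
Step 14. [r4c4∈{2,3,7,8}] in row 4, 8 fits only at r4c4. So r4c4=8.
Step 15. [r5c4∈{2,3,7}] r5c4 is the only open cell in col 4 admitting 7. So r5c4=7.
Step 16. [r4c7∈{2,4,7}] across box 6, 7 lands solely at r4c7 ⇒ r4c7=7.
Step 17. [r3c4∈{2,3,5,9}] col 4 places 2 nowhere but r3c4. So r3c4=2.
Step 18. [r8c4∈{3,9}] 3 has one home in col 4: r8c4, so r8c4=3.
Step 19. [r1c7∈{3}] only 3 remains possible at r1c7, so r1c7=3.
Step 20. [r3c7∈{4}] r3c7 is down to just 4, so r3c7=4.
Step 21. [r9c9∈{5,9}] 5 has one home in row 9: r9c9. So r9c9=5.
Step 22. [r5c7∈{2}] r5c7 is down to just 2, so r5c7=2.
Step 23. [r5c6∈{3}] r5c6 has the single candidate 3 ⇒ r5c6=3.
Step 24. [r3c8∈{5,8}] in row 3, 5 fits only at r3c8, so r3c8=5.
Step 25. [r7c2∈{9}] only 9 remains possible at r7c2. So r7c2=9.
Step 26. [r2c5∈{4,6}] r2c5 is the only open cell in row 2 admitting 4 ⇒ r2c5=4.
Step 27. [r5c9∈{4,8}] 4 has one home in row 5: r5c9 ⇒ r5c9=4.
Step 28. [r8c9∈{7,9}] across row 8, 9 lands solely at r8c9, so r8c9=9.
Step 29. [r2c4∈{5}] nothing but 5 survives at r2c4, so r2c4=5.
Step 30. [r3c5∈{3}] nothing but 3 survives at r3c5. So r3c5=3.
Step 31. [r4c2∈{3}] nothing but 3 survives at r4c2 ⇒ r4c2=3.
Step 32. [r8c2∈{6}] r8c2 has the single candidate 6. So r8c2=6.
Step 33. [r8c8∈{7}] r8c8 is down to just 7, so r8c8=7.
Step 34. [r7c8∈{3}] r7c8's peers cover all but 3, so r7c8=3.
Step 35. [r5c8∈{8}] r5c8 has the single candidate 8 ⇒ r5c8=8.
Step 36. [r6c1∈{2}] only 2 remains possible at r6c1. So r6c1=2.
Step 37. [r7c9∈{2}] nothing but 2 survives at r7c9, so r7c9=2.
Step 38. [r2c8∈{6}] only 6 remains possible at r2c8. So r2c8=6.
Step 39. [r4c3∈{4}] r4c3 has the single candidate 4 ⇒ r4c3=4.
Step 40. [r3c6∈{9}] r3c6's peers cover all but 9 ⇒ r3c6=9.
Step 41. [r8c5∈{8}] r8c5's peers cover all but 8. So r8c5=8.
Step 42. [r6c3∈{7}] nothing but 7 survives at r6c3. So r6c3=7.
Step 43. [r1c9∈{7}] r1c9 has the single candidate 7 ⇒ r1c9=7.
Step 44. [r3c9∈{8}] r3c9 is down to just 8 ⇒ r3c9=8.
Step 45. [r8c7∈{1}] r8c7 has the single candidate 1, so r8c7=1.
Step 46. [r5c5∈{1}] nothing but 1 survives at r5c5, so r5c5=1.
Step 47. [r3c2∈{1}] r3c2 is down to just 1 ⇒ r3c2=1.
Step 48. [r9c4∈{9}] r9c4 is down to just 9. So r9c4=9.
Step 49. [r1c5∈{6}] nothing but 6 survives at r1c5, so r1c5=6.
Step 50. [r9c1∈{8}] r9c1 is down to just 8. So r9c1=8.
Step 51. [r4c6∈{2}] only 2 remains possible at r4c6. So r4c6=2.

Answer: 9 4 5 1 6 8 3 2 7 / 3 2 8 5 4 7 9 6 1 / 7 1 6 2 3 9 4 5 8 / 1 3 4 8 5 2 7 9 6 / 6 5 9 7 1 3 2 8 4 / 2 8 7 6 9 4 5 1 3 / 5 9 1 4 7 6 8 3 2 / 4 6 2 3 8 5 1 7 9 / 8 7 3 9 2 1 6 4 5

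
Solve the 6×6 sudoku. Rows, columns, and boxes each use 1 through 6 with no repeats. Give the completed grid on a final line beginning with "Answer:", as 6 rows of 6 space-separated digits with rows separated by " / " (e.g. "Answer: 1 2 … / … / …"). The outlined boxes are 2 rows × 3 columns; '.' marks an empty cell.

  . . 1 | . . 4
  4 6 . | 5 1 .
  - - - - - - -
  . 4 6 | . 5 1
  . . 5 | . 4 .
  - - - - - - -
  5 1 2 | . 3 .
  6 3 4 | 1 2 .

Step 1. [r4c2∈{2}] r4c2's peers cover all but 2. So r4c2=2.
Step 2. [r3c1∈{3}] r3c1 has the single candidate 3, so r3c1=3.
Step 3. [r1c4∈{2,3,6}] r1c4 is the only open cell in row 1 admitting 3, so r1c4=3.
Step 4. [r5c6∈{6}] r5c6 is down to just 6. So r5c6=6.
Step 5. [r1c2∈{5}] nothing but 5 survives at r1c2. So r1c2=5.
Step 6. [r5c4∈{4}] only 4 remains possible at r5c4. So r5c4=4.
Step 7. [r1c1∈{2}] nothing but 2 survives at r1c1 ⇒ r1c1=2.
Step 8. [r2c3∈{3}] r2c3 is down to just 3, so r2c3=3.
Step 9. [r4c6∈{3}] only 3 remains possible at r4c6. So r4c6=3.
Step 10. [r2c6∈{2}] r2c6 is down to just 2, so r2c6=2.
Step 11. [r1c5∈{6}] r1c5's peers cover all but 6. So r1c5=6.
Step 12. [r4c4∈{6}] only 6 remains possible at r4c4. So r4c4=6.
Step 13. [r6c6∈{5}] only 5 remains possible at r6c6 ⇒ r6c6=5.
Step 14. [r4c1∈{1}] only 1 remains possible at r4c1 ⇒ r4c1=1.
Step 15. [r3c4∈{2}] r3c4 has the single candidate 2, so r3c4=2.

Answer: 2 5 1 3 6 4 / 4 6 3 5 1 2 / 3 4 6 2 5 1 / 1 2 5 6 4 3 / 5 1 2 4 3 6 / 6 3 4 1 2 5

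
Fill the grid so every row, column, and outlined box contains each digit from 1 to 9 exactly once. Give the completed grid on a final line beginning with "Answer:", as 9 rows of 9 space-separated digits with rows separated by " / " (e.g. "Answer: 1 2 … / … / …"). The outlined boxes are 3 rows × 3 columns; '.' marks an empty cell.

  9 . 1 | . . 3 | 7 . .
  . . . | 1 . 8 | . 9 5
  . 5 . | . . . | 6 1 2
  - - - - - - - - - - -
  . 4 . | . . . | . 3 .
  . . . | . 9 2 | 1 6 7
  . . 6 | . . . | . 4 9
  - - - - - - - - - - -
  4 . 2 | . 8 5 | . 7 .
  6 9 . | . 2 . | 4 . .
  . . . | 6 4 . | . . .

Step 1. [r4c9∈{8}] r4c9's peers cover all but 8. So r4c9=8.
Step 2. [r9c7∈{2,3,5,8,9}] across col 7, 8 lands solely at r9c7. So r9c7=8.
Step 3. [r6c5∈{1,3,5,7}] in col 5, 3 fits only at r6c5. So r6c5=3.
Step 4. [r3c5∈{7}] r3c5 has the single candidate 7, so r3c5=7.
Step 5. [r4c5∈{1,5,6}] across col 5, 1 lands solely at r4c5 ⇒ r4c5=1.
Step 6. [r6c6∈{7}] r6c6's peers cover all but 7. So r6c6=7.
Step 7. [r4c4∈{5}] nothing but 5 survives at r4c4, so r4c4=5.
Step 8. [r8c3∈{3,5,7,8}] across row 8, 8 lands solely at r8c3 ⇒ r8c3=8.
Step 9. [r3c1∈{3,8}] in row 3, 8 fits only at r3c1, so r3c1=8.
Step 10. [r3c3∈{3,4}] row 3 places 3 nowhere but r3c3, so r3c3=3.
Step 11. [r9c6∈{1,9}] in row 9, 9 fits only at r9c6 ⇒ r9c6=9.
Step 12. [r7c4∈{3}] r7c4's peers cover all but 3 ⇒ r7c4=3.
Step 13. [r7c2∈{1}] only 1 remains possible at r7c2. So r7c2=1.
Step 14. [r5c3∈{5}] r5c3 has the single candidate 5. So r5c3=5.
Step 15. [r9c3∈{7}] r9c3 is down to just 7. So r9c3=7.
Step 16. [r2c2∈{2,6,7}] 7 has one home in col 2: r2c2, so r2c2=7.
Step 17. [r9c2∈{3}] nothing but 3 survives at r9c2, so r9c2=3.
Step 18. [r5c4∈{4,8}] across row 5, 4 lands solely at r5c4 ⇒ r5c4=4.
Step 19. [r2c1∈{2}] nothing but 2 survives at r2c1 ⇒ r2c1=2.
Step 20. [r6c2∈{2,8}] r6c2 is the only open cell in col 2 admitting 2, so r6c2=2.
Step 21. [r8c6∈{1}] r8c6's peers cover all but 1 ⇒ r8c6=1.
Step 22. [r1c2∈{6}] r1c2 has the single candidate 6 ⇒ r1c2=6.
Step 23. [r8c8∈{5}] r8c8 is down to just 5. So r8c8=5.
Step 24. [r4c1∈{7}] nothing but 7 survives at r4c1, so r4c1=7.
Step 25. [r5c1∈{3}] r5c1 has the single candidate 3. So r5c1=3.
Step 26. [r6c7∈{5}] r6c7's peers cover all but 5 ⇒ r6c7=5.
Step 27. [r9c9∈{1}] nothing but 1 survives at r9c9 ⇒ r9c9=1.
Step 28. [r4c7∈{2}] only 2 remains possible at r4c7. So r4c7=2.
Step 29. [r1c4∈{2}] r1c4's peers cover all but 2 ⇒ r1c4=2.
Step 30. [r5c2∈{8}] r5c2's peers cover all but 8 ⇒ r5c2=8.
Step 31. [r1c5∈{5}] r1c5 has the single candidate 5, so r1c5=5.
Step 32. [r2c7∈{3}] r2c7's peers cover all but 3, so r2c7=3.
Step 33. [r3c4∈{9}] r3c4 has the single candidate 9. So r3c4=9.
Step 34. [r9c8∈{2}] r9c8 is down to just 2. So r9c8=2.
Step 35. [r4c6∈{6}] only 6 remains possible at r4c6 ⇒ r4c6=6.
Step 36. [r6c4∈{8}] r6c4's peers cover all but 8, so r6c4=8.
Step 37. [r9c1∈{5}] r9c1 has the single candidate 5 ⇒ r9c1=5.
Step 38. [r7c7∈{9}] r7c7 is down to just 9 ⇒ r7c7=9.
Step 39. [r6c1∈{1}] r6c1 is down to just 1, so r6c1=1.
Step 40. [r7c9∈{6}] r7c9's peers cover all but 6 ⇒ r7c9=6.
Step 41. [r2c5∈{6}] only 6 remains possible at r2c5. So r2c5=6.
Step 42. [r2c3∈{4}] nothing but 4 survives at r2c3. So r2c3=4.
Step 43. [r1c9∈{4}] only 4 remains possible at r1c9, so r1c9=4.
Step 44. [r3c6∈{4}] nothing but 4 survives at r3c6 ⇒ r3c6=4.
Step 45. [r1c8∈{8}] r1c8's peers cover all but 8, so r1c8=8.
Step 46. [r8c4∈{7}] r8c4's peers cover all but 7 ⇒ r8c4=7.
Step 47. [r8c9∈{3}] r8c9 has the single candidate 3 ⇒ r8c9=3.
Step 48. [r4c3∈{9}] only 9 remains possible at r4c3, so r4c3=9.

Answer: 9 6 1 2 5 3 7 8 4 / 2 7 4 1 6 8 3 9 5 / 8 5 3 9 7 4 6 1 2 / 7 4 9 5 1 6 2 3 8 / 3 8 5 4 9 2 1 6 7 / 1 2 6 8 3 7 5 4 9 / 4 1 2 3 8 5 9 7 6 / 6 9 8 7 2 1 4 5 3 / 5 3 7 6 4 9 8 2 1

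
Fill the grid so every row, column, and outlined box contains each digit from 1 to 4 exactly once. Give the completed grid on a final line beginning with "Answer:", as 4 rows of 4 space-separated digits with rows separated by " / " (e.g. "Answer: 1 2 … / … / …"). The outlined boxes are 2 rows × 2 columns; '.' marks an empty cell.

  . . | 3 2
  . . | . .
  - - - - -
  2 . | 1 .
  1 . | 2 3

Step 1. [r4c2∈{4}] r4c2 has the single candidate 4 ⇒ r4c2=4.
Step 2. [r2c1∈{3,4}] across col 1, 3 lands solely at r2c1. So r2c1=3.
Step 3. [r2c4∈{1,4}] col 4 places 1 nowhere but r2c4 ⇒ r2c4=1.
Step 4. [r3c2∈{3}] nothing but 3 survives at r3c2 ⇒ r3c2=3.
Step 5. [r1c2∈{1}] nothing but 1 survives at r1c2, so r1c2=1.
Step 6. [r1c1∈{4}] r1c1's peers cover all but 4. So r1c1=4.
Step 7. [r3c4∈{4}] r3c4's peers cover all but 4, so r3c4=4.
Step 8. [r2c2∈{2}] r2c2's peers cover all but 2, so r2c2=2.
Step 9. [r2c3∈{4}] nothing but 4 survives at r2c3, so r2c3=4.

Answer: 4 1 3 2 / 3 2 4 1 / 2 3 1 4 / 1 4 2 3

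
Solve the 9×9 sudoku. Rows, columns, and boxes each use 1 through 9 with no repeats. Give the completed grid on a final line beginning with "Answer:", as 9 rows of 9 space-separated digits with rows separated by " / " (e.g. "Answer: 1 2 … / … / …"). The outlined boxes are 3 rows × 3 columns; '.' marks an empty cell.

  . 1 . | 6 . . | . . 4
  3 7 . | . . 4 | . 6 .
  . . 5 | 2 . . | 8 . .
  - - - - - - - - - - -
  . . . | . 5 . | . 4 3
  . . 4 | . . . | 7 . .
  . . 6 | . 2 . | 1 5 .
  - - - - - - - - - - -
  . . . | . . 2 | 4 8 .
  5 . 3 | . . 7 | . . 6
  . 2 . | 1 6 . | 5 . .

Step 1. [r1c7∈{2,3,9}] across col 7, 3 lands solely at r1c7. So r1c7=3.
Step 2. [r9c1∈{4,7,8,9}] across row 9, 4 lands solely at r9c1, so r9c1=4.
Step 3. [r6c4∈{3,4,7,8,9}] row 6 places 4 nowhere but r6c4. So r6c4=4.
Step 4. [r5c6∈{1,3,6,8,9}] r5c6 is the only open cell in row 5 admitting 6, so r5c6=6.
Step 5. [r6c1∈{7,8,9}] in row 6, 7 fits only at r6c1, so r6c1=7.
Step 6. [r8c8∈{1,2,9}] in row 8, 1 fits only at r8c8 ⇒ r8c8=1.
Step 7. [r2c9∈{1,2,5,9}] r2c9 is the only open cell in col 9 admitting 5, so r2c9=5.
Step 8. [r5c9∈{2,8,9}] 2 has one home in col 9: r5c9 ⇒ r5c9=2.
Step 9. [r5c8∈{9}] r5c8 has the single candidate 9. So r5c8=9.
Step 10. [r2c5∈{1,8,9}] r2c5 is the only open cell in row 2 admitting 1 ⇒ r2c5=1.
Step 11. [r1c8∈{2,7}] in col 8, 2 fits only at r1c8 ⇒ r1c8=2.
Step 12. [r4c6∈{1,8,9}] 1 has one home in col 6: r4c6, so r4c6=1.
Step 13. [r2c7∈{9}] r2c7 is down to just 9 ⇒ r2c7=9.
Step 14. [r2c4∈{8}] r2c4 has the single candidate 8. So r2c4=8.
Step 15. [r8c4∈{9}] r8c4's peers cover all but 9 ⇒ r8c4=9.
Step 16. [r6c6∈{3,8,9}] in box 5, 9 fits only at r6c6, so r6c6=9.
Step 17. [r8c2∈{8}] only 8 remains possible at r8c2, so r8c2=8.
Step 18. [r7c5∈{3}] nothing but 3 survives at r7c5. So r7c5=3.
Step 19. [r4c2∈{9}] only 9 remains possible at r4c2 ⇒ r4c2=9.
Step 20. [r3c8∈{7}] r3c8's peers cover all but 7, so r3c8=7.
Step 21. [r7c3∈{1,7,9}] r7c3 is the only open cell in col 3 admitting 1. So r7c3=1.
Step 22. [r3c5∈{9}] r3c5 is down to just 9 ⇒ r3c5=9.
Step 23. [r7c9∈{7,9}] row 7 places 7 nowhere but r7c9, so r7c9=7.
Step 24. [r7c1∈{6,9}] 9 has one home in row 7: r7c1, so r7c1=9.
Step 25. [r1c1∈{8}] r1c1 has the single candidate 8, so r1c1=8.
Step 26. [r7c2∈{6}] nothing but 6 survives at r7c2, so r7c2=6.
Step 27. [r2c3∈{2}] r2c3 has the single candidate 2, so r2c3=2.
Step 28. [r6c2∈{3}] only 3 remains possible at r6c2, so r6c2=3.
Step 29. [r3c2∈{4}] only 4 remains possible at r3c2 ⇒ r3c2=4.
Step 30. [r3c1∈{6}] r3c1's peers cover all but 6. So r3c1=6.
Step 31. [r4c7∈{6}] r4c7 has the single candidate 6, so r4c7=6.
Step 32. [r5c1∈{1}] r5c1's peers cover all but 1 ⇒ r5c1=1.
Step 33. [r5c2∈{5}] r5c2 has the single candidate 5. So r5c2=5.
Step 34. [r4c4∈{7}] only 7 remains possible at r4c4 ⇒ r4c4=7.
Step 35. [r5c5∈{8}] r5c5 is down to just 8. So r5c5=8.
Step 36. [r9c9∈{9}] nothing but 9 survives at r9c9. So r9c9=9.
Step 37. [r3c6∈{3}] r3c6 is down to just 3 ⇒ r3c6=3.
Step 38. [r1c3∈{9}] r1c3 has the single candidate 9, so r1c3=9.
Step 39. [r8c5∈{4}] r8c5's peers cover all but 4. So r8c5=4.
Step 40. [r9c6∈{8}] nothing but 8 survives at r9c6, so r9c6=8.
Step 41. [r6c9∈{8}] nothing but 8 survives at r6c9. So r6c9=8.
Step 42. [r1c6∈{5}] r1c6's peers cover all but 5. So r1c6=5.
Step 43. [r7c4∈{5}] r7c4 has the single candidate 5 ⇒ r7c4=5.
Step 44. [r8c7∈{2}] r8c7's peers cover all but 2, so r8c7=2.
Step 45. [r3c9∈{1}] r3c9 is down to just 1 ⇒ r3c9=1.
Step 46. [r4c3∈{8}] only 8 remains possible at r4c3 ⇒ r4c3=8.
Step 47. [r4c1∈{2}] nothing but 2 survives at r4c1, so r4c1=2.
Step 48. [r9c3∈{7}] nothing but 7 survives at r9c3 ⇒ r9c3=7.
Step 49. [r5c4∈{3}] nothing but 3 survives at r5c4, so r5c4=3.
Step 50. [r9c8∈{3}] only 3 remains possible at r9c8. So r9c8=3.
Step 51. [r1c5∈{7}] r1c5's peers cover all but 7, so r1c5=7.

Answer: 8 1 9 6 7 5 3 2 4 / 3 7 2 8 1 4 9 6 5 / 6 4 5 2 9 3 8 7 1 / 2 9 8 7 5 1 6 4 3 / 1 5 4 3 8 6 7 9 2 / 7 3 6 4 2 9 1 5 8 / 9 6 1 5 3 2 4 8 7 / 5 8 3 9 4 7 2 1 6 / 4 2 7 1 6 8 5 3 9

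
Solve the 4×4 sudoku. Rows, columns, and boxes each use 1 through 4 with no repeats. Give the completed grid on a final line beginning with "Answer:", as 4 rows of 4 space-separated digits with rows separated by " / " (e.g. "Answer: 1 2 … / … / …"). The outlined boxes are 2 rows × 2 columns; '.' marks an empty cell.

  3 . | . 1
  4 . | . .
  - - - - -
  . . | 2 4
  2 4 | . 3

Step 1. [r2c2∈{1,2}] in row 2, 1 fits only at r2c2, so r2c2=1.
Step 2. [r2c3∈{3}] nothing but 3 survives at r2c3. So r2c3=3.
Step 3. [r2c4∈{2}] r2c4's peers cover all but 2, so r2c4=2.
Step 4. [r3c1∈{1}] r3c1's peers cover all but 1 ⇒ r3c1=1.
Step 5. [r4c3∈{1}] nothing but 1 survives at r4c3. So r4c3=1.
Step 6. [r3c2∈{3}] nothing but 3 survives at r3c2, so r3c2=3.
Step 7. [r1c3∈{4}] r1c3's peers cover all but 4. So r1c3=4.
Step 8. [r1c2∈{2}] r1c2 is down to just 2 ⇒ r1c2=2.

Answer: 3 2 4 1 / 4 1 3 2 / 1 3 2 4 / 2 4 1 3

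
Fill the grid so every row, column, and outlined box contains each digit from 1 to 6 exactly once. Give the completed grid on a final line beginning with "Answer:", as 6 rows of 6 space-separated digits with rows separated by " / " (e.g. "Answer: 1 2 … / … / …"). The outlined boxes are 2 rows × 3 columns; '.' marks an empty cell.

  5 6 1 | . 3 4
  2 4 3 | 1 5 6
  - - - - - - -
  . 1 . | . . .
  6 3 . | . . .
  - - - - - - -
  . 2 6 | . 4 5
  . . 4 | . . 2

Step 1. [r6c5∈{1,6}] in box 6, 1 fits only at r6c5, so r6c5=1.
Step 2. [r4c5∈{2}] r4c5's peers cover all but 2 ⇒ r4c5=2.
Step 3. [r5c4∈{3}] r5c4 has the single candidate 3. So r5c4=3.
Step 4. [r4c4∈{4,5}] r4c4 is the only open cell in row 4 admitting 4. So r4c4=4.
Step 5. [r3c4∈{5,6}] 5 has one home in col 4: r3c4, so r3c4=5.
Step 6. [r6c2∈{5}] r6c2's peers cover all but 5, so r6c2=5.
Step 7. [r6c4∈{6}] only 6 remains possible at r6c4 ⇒ r6c4=6.
Step 8. [r3c1∈{4}] r3c1 has the single candidate 4 ⇒ r3c1=4.
Step 9. [r4c3∈{5}] r4c3 has the single candidate 5, so r4c3=5.
Step 10. [r3c6∈{3}] nothing but 3 survives at r3c6 ⇒ r3c6=3.
Step 11. [r1c4∈{2}] r1c4's peers cover all but 2. So r1c4=2.
Step 12. [r4c6∈{1}] r4c6 is down to just 1 ⇒ r4c6=1.
Step 13. [r6c1∈{3}] r6c1 is down to just 3. So r6c1=3.
Step 14. [r3c5∈{6}] r3c5 is down to just 6, so r3c5=6.
Step 15. [r5c1∈{1}] r5c1's peers cover all but 1, so r5c1=1.
Step 16. [r3c3∈{2}] r3c3 has the single candidate 2. So r3c3=2.

Answer: 5 6 1 2 3 4 / 2 4 3 1 5 6 / 4 1 2 5 6 3 / 6 3 5 4 2 1 / 1 2 6 3 4 5 / 3 5 4 6 1 2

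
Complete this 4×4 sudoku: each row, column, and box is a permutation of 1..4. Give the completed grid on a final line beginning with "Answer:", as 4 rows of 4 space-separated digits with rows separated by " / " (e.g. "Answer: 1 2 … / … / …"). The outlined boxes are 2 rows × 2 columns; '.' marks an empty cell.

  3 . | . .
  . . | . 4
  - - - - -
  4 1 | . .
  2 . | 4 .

Step 1. [r2c3∈{1,2,3}] 3 has one home in row 2: r2c3 ⇒ r2c3=3.
Step 2. [r1c3∈{1,2}] r1c3 is the only open cell in col 3 admitting 1 ⇒ r1c3=1.
Step 3. [r3c4∈{2,3}] across row 3, 3 lands solely at r3c4. So r3c4=3.
Step 4. [r1c4∈{2}] nothing but 2 survives at r1c4, so r1c4=2.
Step 5. [r2c1∈{1}] r2c1 has the single candidate 1, so r2c1=1.
Step 6. [r4c4∈{1}] r4c4 has the single candidate 1. So r4c4=1.
Step 7. [r4c2∈{3}] nothing but 3 survives at r4c2. So r4c2=3.
Step 8. [r3c3∈{2}] r3c3's peers cover all but 2 ⇒ r3c3=2.
Step 9. [r1c2∈{4}] only 4 remains possible at r1c2 ⇒ r1c2=4.
Step 10. [r2c2∈{2}] r2c2 is down to just 2, so r2c2=2.

Answer: 3 4 1 2 / 1 2 3 4 / 4 1 2 3 / 2 3 4 1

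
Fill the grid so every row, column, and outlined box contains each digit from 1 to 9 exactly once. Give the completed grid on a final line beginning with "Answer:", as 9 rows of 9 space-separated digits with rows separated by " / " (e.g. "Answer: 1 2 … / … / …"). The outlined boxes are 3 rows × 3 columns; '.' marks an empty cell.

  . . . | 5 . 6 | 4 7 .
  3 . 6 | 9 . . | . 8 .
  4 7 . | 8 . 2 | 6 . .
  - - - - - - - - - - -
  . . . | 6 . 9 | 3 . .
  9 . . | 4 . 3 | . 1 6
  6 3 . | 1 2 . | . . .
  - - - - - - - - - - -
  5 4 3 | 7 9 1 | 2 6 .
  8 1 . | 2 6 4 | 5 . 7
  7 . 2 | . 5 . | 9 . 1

Step 1. [r5c2∈{2,5,8}] in row 5, 2 fits only at r5c2, so r5c2=2.
Step 2. [r5c3∈{5,7,8}] r5c3 is the only open cell in row 5 admitting 5. So r5c3=5.
Step 3. [r4c2∈{8}] nothing but 8 survives at r4c2, so r4c2=8.
Step 4. [r4c5∈{7}] nothing but 7 survives at r4c5, so r4c5=7.
Step 5. [r1c2∈{9}] nothing but 9 survives at r1c2 ⇒ r1c2=9.
Step 6. [r3c3∈{1}] nothing but 1 survives at r3c3. So r3c3=1.
Step 7. [r2c9∈{2,5}] r2c9 is the only open cell in row 2 admitting 2 ⇒ r2c9=2.
Step 8. [r3c5∈{3}] r3c5's peers cover all but 3. So r3c5=3.
Step 9. [r4c3∈{4}] r4c3 is down to just 4, so r4c3=4.
Step 10. [r4c9∈{5}] nothing but 5 survives at r4c9. So r4c9=5.
Step 11. [r6c9∈{4,8,9}] r6c9 is the only open cell in col 9 admitting 4, so r6c9=4.
Step 12. [r5c5∈{8}] r5c5 is down to just 8 ⇒ r5c5=8.
Step 13. [r9c4∈{3}] only 3 remains possible at r9c4. So r9c4=3.
Step 14. [r3c8∈{5,9}] 5 has one home in row 3: r3c8 ⇒ r3c8=5.
Step 15. [r5c7∈{7}] only 7 remains possible at r5c7, so r5c7=7.
Step 16. [r2c7∈{1}] r2c7 is down to just 1. So r2c7=1.
Step 17. [r8c8∈{3}] only 3 remains possible at r8c8. So r8c8=3.
Step 18. [r2c2∈{5}] nothing but 5 survives at r2c2 ⇒ r2c2=5.
Step 19. [r1c3∈{8}] r1c3 has the single candidate 8, so r1c3=8.
Step 20. [r6c3∈{7}] only 7 remains possible at r6c3. So r6c3=7.
Step 21. [r9c2∈{6}] r9c2 is down to just 6, so r9c2=6.
Step 22. [r1c9∈{3}] r1c9 is down to just 3, so r1c9=3.
Step 23. [r7c9∈{8}] only 8 remains possible at r7c9. So r7c9=8.
Step 24. [r6c6∈{5}] r6c6 has the single candidate 5. So r6c6=5.
Step 25. [r6c7∈{8}] nothing but 8 survives at r6c7 ⇒ r6c7=8.
Step 26. [r2c5∈{4}] only 4 remains possible at r2c5 ⇒ r2c5=4.
Step 27. [r9c8∈{4}] r9c8's peers cover all but 4. So r9c8=4.
Step 28. [r1c1∈{2}] only 2 remains possible at r1c1. So r1c1=2.
Step 29. [r4c8∈{2}] r4c8's peers cover all but 2 ⇒ r4c8=2.
Step 30. [r3c9∈{9}] r3c9's peers cover all but 9, so r3c9=9.
Step 31. [r1c5∈{1}] nothing but 1 survives at r1c5 ⇒ r1c5=1.
Step 32. [r8c3∈{9}] r8c3 is down to just 9, so r8c3=9.
Step 33. [r6c8∈{9}] r6c8's peers cover all but 9, so r6c8=9.
Step 34. [r4c1∈{1}] r4c1 has the single candidate 1. So r4c1=1.
Step 35. [r2c6∈{7}] r2c6 has the single candidate 7, so r2c6=7.
Step 36. [r9c6∈{8}] nothing but 8 survives at r9c6, so r9c6=8.

Answer: 2 9 8 5 1 6 4 7 3 / 3 5 6 9 4 7 1 8 2 / 4 7 1 8 3 2 6 5 9 / 1 8 4 6 7 9 3 2 5 / 9 2 5 4 8 3 7 1 6 / 6 3 7 1 2 5 8 9 4 / 5 4 3 7 9 1 2 6 8 / 8 1 9 2 6 4 5 3 7 / 7 6 2 3 5 8 9 4 1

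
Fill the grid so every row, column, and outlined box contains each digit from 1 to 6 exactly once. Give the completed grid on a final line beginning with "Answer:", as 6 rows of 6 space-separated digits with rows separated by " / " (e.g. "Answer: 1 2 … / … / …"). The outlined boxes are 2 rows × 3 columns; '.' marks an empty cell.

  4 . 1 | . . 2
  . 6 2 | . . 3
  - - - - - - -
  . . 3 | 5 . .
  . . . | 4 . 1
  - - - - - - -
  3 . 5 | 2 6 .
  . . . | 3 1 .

Step 1. [r6c3∈{4,6}] 4 has one home in col 3: r6c3. So r6c3=4.
Step 2. [r3c5∈{2}] r3c5 has the single candidate 2. So r3c5=2.
Step 3. [r6c1∈{2,6}] across row 6, 6 lands solely at r6c1 ⇒ r6c1=6.
Step 4. [r2c1∈{5}] r2c1 has the single candidate 5 ⇒ r2c1=5.
Step 5. [r3c1∈{1}] r3c1's peers cover all but 1. So r3c1=1.
Step 6. [r4c1∈{2}] r4c1 has the single candidate 2 ⇒ r4c1=2.
Step 7. [r1c5∈{5}] only 5 remains possible at r1c5. So r1c5=5.
Step 8. [r3c2∈{4}] only 4 remains possible at r3c2 ⇒ r3c2=4.
Step 9. [r4c5∈{3}] r4c5's peers cover all but 3. So r4c5=3.
Step 10. [r6c6∈{5}] r6c6 has the single candidate 5 ⇒ r6c6=5.
Step 11. [r5c6∈{4}] nothing but 4 survives at r5c6 ⇒ r5c6=4.
Step 12. [r1c4∈{6}] only 6 remains possible at r1c4, so r1c4=6.
Step 13. [r2c4∈{1}] r2c4's peers cover all but 1, so r2c4=1.
Step 14. [r4c2∈{5}] only 5 remains possible at r4c2 ⇒ r4c2=5.
Step 15. [r5c2∈{1}] nothing but 1 survives at r5c2 ⇒ r5c2=1.
Step 16. [r4c3∈{6}] nothing but 6 survives at r4c3 ⇒ r4c3=6.
Step 17. [r2c5∈{4}] only 4 remains possible at r2c5 ⇒ r2c5=4.
Step 18. [r3c6∈{6}] nothing but 6 survives at r3c6 ⇒ r3c6=6.
Step 19. [r6c2∈{2}] r6c2 is down to just 2. So r6c2=2.
Step 20. [r1c2∈{3}] nothing but 3 survives at r1c2. So r1c2=3.

Answer: 4 3 1 6 5 2 / 5 6 2 1 4 3 / 1 4 3 5 2 6 / 2 5 6 4 3 1 / 3 1 5 2 6 4 / 6 2 4 3 1 5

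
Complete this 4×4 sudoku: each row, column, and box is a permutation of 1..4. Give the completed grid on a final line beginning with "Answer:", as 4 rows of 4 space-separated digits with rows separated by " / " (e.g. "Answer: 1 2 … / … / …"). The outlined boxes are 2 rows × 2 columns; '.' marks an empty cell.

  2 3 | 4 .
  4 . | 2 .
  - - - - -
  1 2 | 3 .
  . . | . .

Step 1. [r1c4∈{1}] only 1 remains possible at r1c4, so r1c4=1.
Step 2. [r4c4∈{2,4}] in row 4, 2 fits only at r4c4 ⇒ r4c4=2.
Step 3. [r3c4∈{4}] nothing but 4 survives at r3c4. So r3c4=4.
Step 4. [r2c2∈{1}] only 1 remains possible at r2c2. So r2c2=1.
Step 5. [r4c2∈{4}] r4c2 has the single candidate 4, so r4c2=4.
Step 6. [r4c3∈{1}] r4c3 is down to just 1, so r4c3=1.
Step 7. [r2c4∈{3}] r2c4 has the single candidate 3. So r2c4=3.
Step 8. [r4c1∈{3}] r4c1 is down to just 3, so r4c1=3.

Answer: 2 3 4 1 / 4 1 2 3 / 1 2 3 4 / 3 4 1 2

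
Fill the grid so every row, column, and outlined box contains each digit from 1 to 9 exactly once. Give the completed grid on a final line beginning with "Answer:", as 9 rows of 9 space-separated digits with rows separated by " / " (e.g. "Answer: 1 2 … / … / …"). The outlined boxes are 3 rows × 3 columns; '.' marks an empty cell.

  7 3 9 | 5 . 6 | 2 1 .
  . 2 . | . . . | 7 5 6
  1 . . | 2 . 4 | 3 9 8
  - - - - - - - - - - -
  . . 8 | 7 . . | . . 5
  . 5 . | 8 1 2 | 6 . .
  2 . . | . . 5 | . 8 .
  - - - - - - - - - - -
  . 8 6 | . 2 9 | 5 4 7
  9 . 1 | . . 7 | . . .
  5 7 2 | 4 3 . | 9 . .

Step 1. [r4c1∈{3,4,6}] 6 has one home in col 1: r4c1, so r4c1=6.
Step 2. [r6c3∈{3,4,7}] r6c3 is the only open cell in row 6 admitting 7, so r6c3=7.
Step 3. [r5c3∈{3,4}] r5c3 is the only open cell in col 3 admitting 3. So r5c3=3.
Step 4. [r5c1∈{4}] only 4 remains possible at r5c1, so r5c1=4.
Step 5. [r9c6∈{1,8}] in row 9, 8 fits only at r9c6 ⇒ r9c6=8.
Step 6. [r8c4∈{6}] nothing but 6 survives at r8c4. So r8c4=6.
Step 7. [r4c6∈{3}] r4c6 has the single candidate 3, so r4c6=3.
Step 8. [r6c4∈{9}] only 9 remains possible at r6c4, so r6c4=9.
Step 9. [r6c2∈{1}] r6c2 is down to just 1, so r6c2=1.
Step 10. [r6c7∈{4}] r6c7 is down to just 4, so r6c7=4.
Step 11. [r8c9∈{2,3}] 2 has one home in col 9: r8c9 ⇒ r8c9=2.
Step 12. [r1c5∈{8}] r1c5 is down to just 8 ⇒ r1c5=8.
Step 13. [r2c4∈{1,3}] row 2 places 3 nowhere but r2c4, so r2c4=3.
Step 14. [r8c5∈{5}] nothing but 5 survives at r8c5, so r8c5=5.
Step 15. [r1c9∈{4}] r1c9's peers cover all but 4, so r1c9=4.
Step 16. [r3c5∈{7}] r3c5 has the single candidate 7 ⇒ r3c5=7.
Step 17. [r6c9∈{3}] r6c9 is down to just 3 ⇒ r6c9=3.
Step 18. [r6c5∈{6}] r6c5 has the single candidate 6 ⇒ r6c5=6.
Step 19. [r7c4∈{1}] r7c4 is down to just 1. So r7c4=1.
Step 20. [r5c8∈{7}] r5c8 has the single candidate 7 ⇒ r5c8=7.
Step 21. [r2c6∈{1}] only 1 remains possible at r2c6. So r2c6=1.
Step 22. [r2c5∈{9}] r2c5 has the single candidate 9 ⇒ r2c5=9.
Step 23. [r3c3∈{5}] nothing but 5 survives at r3c3 ⇒ r3c3=5.
Step 24. [r2c3∈{4}] r2c3 is down to just 4. So r2c3=4.
Step 25. [r8c7∈{8}] r8c7 has the single candidate 8 ⇒ r8c7=8.
Step 26. [r3c2∈{6}] r3c2 has the single candidate 6, so r3c2=6.
Step 27. [r5c9∈{9}] only 9 remains possible at r5c9. So r5c9=9.
Step 28. [r9c8∈{6}] nothing but 6 survives at r9c8. So r9c8=6.
Step 29. [r4c5∈{4}] only 4 remains possible at r4c5, so r4c5=4.
Step 30. [r4c8∈{2}] r4c8 has the single candidate 2, so r4c8=2.
Step 31. [r8c8∈{3}] r8c8 is down to just 3, so r8c8=3.
Step 32. [r4c7∈{1}] r4c7 has the single candidate 1 ⇒ r4c7=1.
Step 33. [r8c2∈{4}] r8c2 has the single candidate 4. So r8c2=4.
Step 34. [r7c1∈{3}] r7c1 has the single candidate 3. So r7c1=3.
Step 35. [r4c2∈{9}] nothing but 9 survives at r4c2. So r4c2=9.
Step 36. [r2c1∈{8}] r2c1's peers cover all but 8, so r2c1=8.
Step 37. [r9c9∈{1}] r9c9's peers cover all but 1. So r9c9=1.

Answer: 7 3 9 5 8 6 2 1 4 / 8 2 4 3 9 1 7 5 6 / 1 6 5 2 7 4 3 9 8 / 6 9 8 7 4 3 1 2 5 / 4 5 3 8 1 2 6 7 9 / 2 1 7 9 6 5 4 8 3 / 3 8 6 1 2 9 5 4 7 / 9 4 1 6 5 7 8 3 2 / 5 7 2 4 3 8 9 6 1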